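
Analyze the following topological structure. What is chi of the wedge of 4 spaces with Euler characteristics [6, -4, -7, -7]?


chi(A v B) = chi(A) + chi(B) - 1 (one point identified).
For 4 spaces: chi = (sum chi_i) - (4 - 1).
sum = -12; chi = -12 - 3 = -15

-15


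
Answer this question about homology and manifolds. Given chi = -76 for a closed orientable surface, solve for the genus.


chi = 2 - 2g for closed orientable surfaces.
-76 = 2 - 2g
2g = 2 - (-76) = 78
g = 39

39


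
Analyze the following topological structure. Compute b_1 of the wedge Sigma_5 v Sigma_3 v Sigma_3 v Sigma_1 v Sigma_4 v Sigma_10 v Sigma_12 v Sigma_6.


For a wedge X v Y: reduced H_k(X v Y) = H_k(X) + H_k(Y).
Each Sigma_g contributes b_1 = 2g.
b_1 = 10 + 6 + 6 + 2 + 8 + 20 + 24 + 12 = 88

88


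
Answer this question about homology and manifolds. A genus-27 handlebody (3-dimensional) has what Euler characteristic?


A genus-g handlebody deformation retracts to a wedge of g circles.
chi(vee_g S^1) = 1 - g.
chi(H_27) = 1 - 27 = -26

-26


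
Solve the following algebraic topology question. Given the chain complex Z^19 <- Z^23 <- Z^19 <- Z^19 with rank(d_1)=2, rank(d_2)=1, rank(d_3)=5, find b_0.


rank H_k = rank(ker d_k) - rank(im d_{k+1}).
rank(ker d_0) = rank(C_0) - rank(d_0) = 19 - 0 = 19.
rank(im d_{0+1}) = 2.
rank H_0 = 19 - 2 = 17

17


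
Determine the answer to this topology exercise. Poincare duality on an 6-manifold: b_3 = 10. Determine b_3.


Poincare duality for closed orientable n-manifolds: b_k = b_{n-k}.
Here n = 6, so b_3 = b_3 = 10

10


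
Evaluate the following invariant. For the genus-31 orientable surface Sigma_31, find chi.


For a closed orientable surface of genus g: chi = 2 - 2g.
Here g = 31.
chi = 2 - 2*31 = 2 - 62 = -60

-60


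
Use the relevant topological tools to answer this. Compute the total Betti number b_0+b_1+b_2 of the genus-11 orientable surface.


For Sigma_11: b_0 = 1, b_1 = 2g = 22, b_2 = 1.
Total = 1 + 22 + 1 = 24

24


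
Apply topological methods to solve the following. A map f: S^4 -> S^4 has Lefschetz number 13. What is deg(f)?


L(f) = 1 + (-1)^4 deg(f) on S^4.
13 = 1 + (-1)^4 * deg(f)
(-1)^4 * deg(f) = 12
deg(f) = 12

12


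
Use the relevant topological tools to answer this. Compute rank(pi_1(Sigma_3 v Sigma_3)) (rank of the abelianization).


For a wedge: H_1(A v B) = H_1(A) + H_1(B).
b_1(Sigma_3) = 6, b_1(Sigma_3) = 6.
b_1 = 6 + 6 = 12

12


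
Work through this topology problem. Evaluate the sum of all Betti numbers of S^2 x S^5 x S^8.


Total Betti number is multiplicative under products.
Each S^d (d>=1) has total Betti number 2.
There are 3 sphere factors.
Total = 2^3 = 8

8


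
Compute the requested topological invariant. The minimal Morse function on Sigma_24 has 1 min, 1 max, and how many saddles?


A perfect Morse function has m_k = b_k.
For Sigma_24: b_0=1, b_1=2g=48, b_2=1.
Saddles m_1 = 2g = 48

48


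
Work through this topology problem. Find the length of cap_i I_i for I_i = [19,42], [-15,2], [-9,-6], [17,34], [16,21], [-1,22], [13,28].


Intersection = [max(a_i), min(b_i)] = [19, -6].
Since 19 > -6, the intersection is empty.
Length = 0

0


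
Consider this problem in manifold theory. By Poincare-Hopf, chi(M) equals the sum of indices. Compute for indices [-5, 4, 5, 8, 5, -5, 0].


Poincare-Hopf: chi(M) = sum of indices of zeros.
chi = (-5) + (4) + (5) + (8) + (5) + (-5) + (0) = 12

12


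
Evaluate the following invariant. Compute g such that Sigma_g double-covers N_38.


chi(N_38) = 2 - 38 = -36.
Double cover: chi(Sigma_g) = 2 * chi(N_38) = 2*(-36) = -72.
2 - 2g = -72, so g = (2 - (-72))/2 = 74/2 = 37

37


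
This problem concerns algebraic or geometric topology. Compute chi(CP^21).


CP^21 has one cell in each even dimension 0, 2, ..., 2*21 (21+1 cells total).
All cells are even-dimensional, so chi = number of cells.
chi = 21 + 1 = 22

22


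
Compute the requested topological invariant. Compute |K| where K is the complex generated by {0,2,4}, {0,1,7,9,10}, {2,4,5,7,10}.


Each maximal simplex on m vertices has 2^m - 1 nonempty faces.
Take the union (dedupe shared faces).
Total distinct faces = 62

62


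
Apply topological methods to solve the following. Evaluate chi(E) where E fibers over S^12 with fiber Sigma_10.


chi(S^12) = 2 (n even), chi(Sigma_10) = 2 - 2*10 = -18.
chi(E) = 2 * (-18) = -36

-36


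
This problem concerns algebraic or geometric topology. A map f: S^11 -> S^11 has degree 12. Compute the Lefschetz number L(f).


On S^11: L(f) = tr(f_0*) + (-1)^11 tr(f_11*) = 1 + (-1)^11 * deg(f).
L(f) = 1 + (-1)^11 * 12 = 1 + -12 = -11

-11


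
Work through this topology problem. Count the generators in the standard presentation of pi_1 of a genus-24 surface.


Standard presentation: pi_1(Sigma_g) = <a_1,b_1,...,a_g,b_g | [a_1,b_1]...[a_g,b_g] = 1>.
Number of generators = 2g = 2*24 = 48

48


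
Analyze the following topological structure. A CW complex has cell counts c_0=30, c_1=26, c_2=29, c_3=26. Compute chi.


chi = sum_k (-1)^k c_k.
= (-1)^0*30 + (-1)^1*26 + (-1)^2*29 + (-1)^3*26
= (30) + (-26) + (29) + (-26)
= 7

7


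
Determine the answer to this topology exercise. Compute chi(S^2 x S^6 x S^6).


chi is multiplicative: chi(X x Y) = chi(X) chi(Y).
Each even-dim sphere has chi = 2. There are 3 factors.
chi = 2^3 = 8

8


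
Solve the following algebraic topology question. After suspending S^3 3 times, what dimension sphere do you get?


Each suspension raises dimension by 1: Sigma S^n = S^{n+1}.
Sigma^3 S^3 = S^{3+3} = S^6

6


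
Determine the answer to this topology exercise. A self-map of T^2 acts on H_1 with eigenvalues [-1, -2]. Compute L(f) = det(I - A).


For a torus self-map: L(f) = det(I - A) where A acts on H_1.
L(f) = (1--1) * (1--2) = 2 * 3 = 6

6


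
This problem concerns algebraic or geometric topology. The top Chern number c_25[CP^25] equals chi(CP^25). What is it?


For any closed oriented manifold, <e(TM),[M]> = chi(M).
chi(CP^25) = 25+1 = 26

26


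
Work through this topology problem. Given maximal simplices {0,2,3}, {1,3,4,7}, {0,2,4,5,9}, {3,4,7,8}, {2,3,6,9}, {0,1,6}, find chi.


Enumerate all faces; f-vector: f_0=10, f_1=28, f_2=23, f_3=8, f_4=1.
chi = sum (-1)^k f_k = -2

-2


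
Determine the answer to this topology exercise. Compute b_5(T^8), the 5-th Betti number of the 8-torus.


By the Kunneth formula, b_k(T^n) = C(n,k).
b_5(T^8) = C(8,5).
C(8,5) = 8!/(5!*3!) = 56

56


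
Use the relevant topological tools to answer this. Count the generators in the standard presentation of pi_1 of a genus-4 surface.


Standard presentation: pi_1(Sigma_g) = <a_1,b_1,...,a_g,b_g | [a_1,b_1]...[a_g,b_g] = 1>.
Number of generators = 2g = 2*4 = 8

8


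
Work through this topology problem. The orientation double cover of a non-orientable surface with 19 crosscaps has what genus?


chi(N_19) = 2 - 19 = -17.
Double cover: chi(Sigma_g) = 2 * chi(N_19) = 2*(-17) = -34.
2 - 2g = -34, so g = (2 - (-34))/2 = 36/2 = 18

18


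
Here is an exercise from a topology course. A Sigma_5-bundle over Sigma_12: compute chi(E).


For a fiber bundle F -> E -> B (with CW structure): chi(E) = chi(B) * chi(F).
chi(Sigma_12) = -22, chi(Sigma_5) = -8.
chi(E) = (-22) * (-8) = 176

176


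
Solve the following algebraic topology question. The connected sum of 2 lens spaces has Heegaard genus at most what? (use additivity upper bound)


Heegaard genus satisfies g(A#B) <= g(A) + g(B).
Each lens space has g = 1.
Upper bound: 2 * 1 = 2

2


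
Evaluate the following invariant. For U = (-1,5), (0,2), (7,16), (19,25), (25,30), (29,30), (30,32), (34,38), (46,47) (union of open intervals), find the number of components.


Sort and merge overlapping open intervals.
Merged: (-1,5), (7,16), (19,25), (25,30), (30,32), (34,38), (46,47).
Number of components = 7

7


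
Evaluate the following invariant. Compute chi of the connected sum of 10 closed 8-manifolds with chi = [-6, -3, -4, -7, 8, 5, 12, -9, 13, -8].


For n-manifolds: chi(A#B) = chi(A) + chi(B) - chi(S^8).
chi(S^8) = 1 + (-1)^8 = 2.
chi(#) = (sum chi_i) - (10-1)*chi(S^8) = 1 - 9*2 = -17

-17


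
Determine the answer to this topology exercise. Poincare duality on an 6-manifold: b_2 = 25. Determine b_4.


Poincare duality for closed orientable n-manifolds: b_k = b_{n-k}.
Here n = 6, so b_4 = b_2 = 25

25


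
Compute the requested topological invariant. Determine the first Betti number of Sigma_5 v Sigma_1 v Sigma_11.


For a wedge X v Y: reduced H_k(X v Y) = H_k(X) + H_k(Y).
Each Sigma_g contributes b_1 = 2g.
b_1 = 10 + 2 + 22 = 34

34


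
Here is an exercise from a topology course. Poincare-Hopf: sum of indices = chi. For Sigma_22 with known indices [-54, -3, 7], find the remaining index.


Poincare-Hopf: sum of indices = chi(M).
chi(Sigma_22) = 2 - 2*22 = -42.
Sum of known indices = -50.
x = chi - (sum known) = -42 - (-50) = 8

8


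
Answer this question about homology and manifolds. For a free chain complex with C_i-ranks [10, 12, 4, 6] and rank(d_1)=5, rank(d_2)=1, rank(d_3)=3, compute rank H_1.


rank H_k = rank(ker d_k) - rank(im d_{k+1}).
rank(ker d_1) = rank(C_1) - rank(d_1) = 12 - 5 = 7.
rank(im d_{1+1}) = 1.
rank H_1 = 7 - 1 = 6

6


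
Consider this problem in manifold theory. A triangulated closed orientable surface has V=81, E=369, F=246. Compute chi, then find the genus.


chi = V - E + F = 81 - 369 + 246 = -42
For orientable closed surface: chi = 2 - 2g, so g = (2 - chi)/2.
g = (2 - (-42)) / 2 = 44 / 2 = 22

22


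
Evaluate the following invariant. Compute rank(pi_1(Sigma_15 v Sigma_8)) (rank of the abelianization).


For a wedge: H_1(A v B) = H_1(A) + H_1(B).
b_1(Sigma_15) = 30, b_1(Sigma_8) = 16.
b_1 = 30 + 16 = 46

46


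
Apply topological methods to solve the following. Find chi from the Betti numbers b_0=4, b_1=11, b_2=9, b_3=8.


chi = sum_k (-1)^k b_k.
= (4) + (-11) + (9) + (-8)
= -6

-6


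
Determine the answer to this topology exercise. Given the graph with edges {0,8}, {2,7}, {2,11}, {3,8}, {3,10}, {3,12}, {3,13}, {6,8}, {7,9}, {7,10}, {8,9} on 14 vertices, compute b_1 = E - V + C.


b_1 = E - V + (number of components).
E = 11, V = 14, components = 4.
b_1 = 11 - 14 + 4 = 1

1


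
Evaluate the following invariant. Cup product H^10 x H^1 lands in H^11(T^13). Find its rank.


Cup product: H^p x H^q -> H^{p+q}; here p+q = 10+1 = 11.
rank H^k(T^n) = C(n,k).
C(13,11) = 78

78


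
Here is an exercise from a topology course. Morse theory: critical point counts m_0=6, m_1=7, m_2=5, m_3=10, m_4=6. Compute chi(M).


Morse theory: chi(M) = sum_k (-1)^k m_k where m_k = #(index-k critical points).
= (6) + (-7) + (5) + (-10) + (6) = 0

0


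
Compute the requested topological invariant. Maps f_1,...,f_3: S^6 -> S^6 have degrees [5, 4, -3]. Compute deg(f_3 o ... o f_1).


Degree is multiplicative: deg(composition) = product of degrees.
= (5) * (4) * (-3) = -60

-60


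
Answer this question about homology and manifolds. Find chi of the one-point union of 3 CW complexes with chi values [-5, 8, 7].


chi(A v B) = chi(A) + chi(B) - 1 (one point identified).
For 3 spaces: chi = (sum chi_i) - (3 - 1).
sum = 10; chi = 10 - 2 = 8

8


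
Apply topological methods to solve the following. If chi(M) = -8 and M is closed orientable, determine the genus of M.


chi = 2 - 2g for closed orientable surfaces.
-8 = 2 - 2g
2g = 2 - (-8) = 10
g = 5

5


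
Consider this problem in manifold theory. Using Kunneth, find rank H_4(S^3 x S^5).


Each S^d has Poincare polynomial 1 + t^d.
The product S^3 x S^5 has Poincare polynomial prod(1+t^d_i).
Expanding: b_0=1, b_3=1, b_5=1, b_8=1.
b_4 = 0

0


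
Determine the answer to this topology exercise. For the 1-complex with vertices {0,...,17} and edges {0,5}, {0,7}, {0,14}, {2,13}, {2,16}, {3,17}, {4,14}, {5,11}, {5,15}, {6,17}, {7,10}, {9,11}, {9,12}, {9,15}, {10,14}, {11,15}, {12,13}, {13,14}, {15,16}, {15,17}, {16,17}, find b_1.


b_1 = E - V + (number of components).
E = 21, V = 18, components = 3.
b_1 = 21 - 18 + 3 = 6

6


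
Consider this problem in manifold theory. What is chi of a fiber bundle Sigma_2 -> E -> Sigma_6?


For a fiber bundle F -> E -> B (with CW structure): chi(E) = chi(B) * chi(F).
chi(Sigma_6) = -10, chi(Sigma_2) = -2.
chi(E) = (-10) * (-2) = 20

20


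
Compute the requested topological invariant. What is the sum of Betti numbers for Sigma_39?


For Sigma_39: b_0 = 1, b_1 = 2g = 78, b_2 = 1.
Total = 1 + 78 + 1 = 80

80


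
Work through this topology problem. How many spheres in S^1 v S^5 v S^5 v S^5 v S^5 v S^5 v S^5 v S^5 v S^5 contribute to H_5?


For a wedge of spheres, H_k (k>0) is free on one generator per sphere of dimension k.
Spheres of dimension 5: count = 8.
b_5 = 8

8


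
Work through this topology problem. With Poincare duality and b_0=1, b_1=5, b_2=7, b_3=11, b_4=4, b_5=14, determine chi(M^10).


By Poincare duality b_k = b_{10-k}, so full Betti numbers: b_0=1, b_1=5, b_2=7, b_3=11, b_4=4, b_5=14, b_6=4, b_7=11, b_8=7, b_9=5, b_10=1.
chi = sum (-1)^k b_k = -22

-22


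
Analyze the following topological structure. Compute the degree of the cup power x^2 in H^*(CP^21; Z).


|x| = 2 in H^*(CP^n).
|x^2| = 2 * |x| = 2 * 2 = 4

4


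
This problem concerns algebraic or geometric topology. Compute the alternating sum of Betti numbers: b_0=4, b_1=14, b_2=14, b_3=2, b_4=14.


chi = sum_k (-1)^k b_k.
= (4) + (-14) + (14) + (-2) + (14)
= 16

16


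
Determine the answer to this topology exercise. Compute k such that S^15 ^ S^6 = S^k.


S^m ^ S^n = S^{m+n}.
k = 15 + 6 = 21

21


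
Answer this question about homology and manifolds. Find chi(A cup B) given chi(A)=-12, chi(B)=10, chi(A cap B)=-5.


chi(A cup B) = chi(A) + chi(B) - chi(A cap B)
= -12 + (10) - (-5)
= 3

3


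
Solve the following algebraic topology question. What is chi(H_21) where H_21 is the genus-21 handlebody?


A genus-g handlebody deformation retracts to a wedge of g circles.
chi(vee_g S^1) = 1 - g.
chi(H_21) = 1 - 21 = -20

-20


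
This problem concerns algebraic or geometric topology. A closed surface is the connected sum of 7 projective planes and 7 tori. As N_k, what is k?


Since a >= 1, the sum is non-orientable; each T^2 can be replaced by RP^2 # RP^2 (since T^2#RP^2 = 3RP^2).
Total crosscaps k = 7 + 2*7 = 21.
Check via chi: chi = 7*1 + 7*0 - (7+7-1)*2 = -19 = 2 - k = -19. Consistent.

21


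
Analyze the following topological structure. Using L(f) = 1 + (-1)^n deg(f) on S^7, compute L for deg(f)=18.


On S^7: L(f) = tr(f_0*) + (-1)^7 tr(f_7*) = 1 + (-1)^7 * deg(f).
L(f) = 1 + (-1)^7 * 18 = 1 + -18 = -17

-17


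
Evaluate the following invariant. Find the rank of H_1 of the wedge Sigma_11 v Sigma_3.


For a wedge: H_1(A v B) = H_1(A) + H_1(B).
b_1(Sigma_11) = 22, b_1(Sigma_3) = 6.
b_1 = 22 + 6 = 28

28


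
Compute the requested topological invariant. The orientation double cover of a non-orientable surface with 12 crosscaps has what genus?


chi(N_12) = 2 - 12 = -10.
Double cover: chi(Sigma_g) = 2 * chi(N_12) = 2*(-10) = -20.
2 - 2g = -20, so g = (2 - (-20))/2 = 22/2 = 11

11


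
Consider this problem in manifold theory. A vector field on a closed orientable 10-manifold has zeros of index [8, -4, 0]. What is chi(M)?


Poincare-Hopf: chi(M) = sum of indices of zeros.
chi = (8) + (-4) + (0) = 4

4


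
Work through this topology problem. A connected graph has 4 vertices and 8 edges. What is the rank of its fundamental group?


For a connected graph: rank(pi_1) = b_1 = E - V + 1 = 1 - chi.
chi = V - E = 4 - 8 = -4.
rank = 1 - (-4) = 8 - 4 + 1 = 5

5


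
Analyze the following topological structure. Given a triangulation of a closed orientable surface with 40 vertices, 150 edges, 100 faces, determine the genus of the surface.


chi = V - E + F = 40 - 150 + 100 = -10
For orientable closed surface: chi = 2 - 2g, so g = (2 - chi)/2.
g = (2 - (-10)) / 2 = 12 / 2 = 6

6


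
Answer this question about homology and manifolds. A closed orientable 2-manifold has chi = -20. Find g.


chi = 2 - 2g for closed orientable surfaces.
-20 = 2 - 2g
2g = 2 - (-20) = 22
g = 11

11


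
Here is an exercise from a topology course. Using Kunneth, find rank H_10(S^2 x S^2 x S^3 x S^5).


Each S^d has Poincare polynomial 1 + t^d.
The product S^2 x S^2 x S^3 x S^5 has Poincare polynomial prod(1+t^d_i).
Expanding: b_0=1, b_2=2, b_3=1, b_4=1, b_5=3, b_7=3, b_8=1, b_9=1, b_10=2, b_12=1.
b_10 = 2

2


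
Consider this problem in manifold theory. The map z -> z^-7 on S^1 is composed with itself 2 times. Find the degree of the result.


deg(f) = -7. Degree is multiplicative: deg(f^2) = (deg f)^2.
deg(f^2) = (-7)^2 = 49

49


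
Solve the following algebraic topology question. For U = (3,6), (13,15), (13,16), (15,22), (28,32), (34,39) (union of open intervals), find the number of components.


Sort and merge overlapping open intervals.
Merged: (3,6), (13,22), (28,32), (34,39).
Number of components = 4

4


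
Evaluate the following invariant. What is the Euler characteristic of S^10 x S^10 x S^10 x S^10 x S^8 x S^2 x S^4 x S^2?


chi is multiplicative: chi(X x Y) = chi(X) chi(Y).
Each even-dim sphere has chi = 2. There are 8 factors.
chi = 2^8 = 256

256


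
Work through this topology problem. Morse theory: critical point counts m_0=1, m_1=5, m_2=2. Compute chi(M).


Morse theory: chi(M) = sum_k (-1)^k m_k where m_k = #(index-k critical points).
= (1) + (-5) + (2) = -2

-2


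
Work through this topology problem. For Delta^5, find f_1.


Delta^5 has 5+1 vertices. A 1-face is a choice of 1+1 vertices.
f_1 = C(5+1, 1+1) = C(6,2) = 15

15


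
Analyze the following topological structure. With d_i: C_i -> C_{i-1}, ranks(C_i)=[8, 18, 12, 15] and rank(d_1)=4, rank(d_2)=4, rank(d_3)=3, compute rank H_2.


rank H_k = rank(ker d_k) - rank(im d_{k+1}).
rank(ker d_2) = rank(C_2) - rank(d_2) = 12 - 4 = 8.
rank(im d_{2+1}) = 3.
rank H_2 = 8 - 3 = 5

5


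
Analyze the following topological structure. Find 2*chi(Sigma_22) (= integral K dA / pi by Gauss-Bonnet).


Gauss-Bonnet: integral K dA = 2*pi*chi(M).
chi(Sigma_22) = 2 - 2*22 = -42.
(integral K dA)/pi = 2*chi = 2*(-42) = -84

-84


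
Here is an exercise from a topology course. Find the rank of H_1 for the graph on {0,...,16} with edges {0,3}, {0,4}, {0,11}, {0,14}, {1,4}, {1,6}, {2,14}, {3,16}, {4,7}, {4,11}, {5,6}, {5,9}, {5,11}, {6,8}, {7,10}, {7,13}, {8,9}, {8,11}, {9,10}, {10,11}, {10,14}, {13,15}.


b_1 = E - V + (number of components).
E = 22, V = 17, components = 2.
b_1 = 22 - 17 + 2 = 7

7


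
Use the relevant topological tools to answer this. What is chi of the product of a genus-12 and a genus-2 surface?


chi(Sigma_12) = 2 - 2*12 = -22
chi(Sigma_2) = 2 - 2*2 = -2
chi(product) = (-22) * (-2) = 44

44


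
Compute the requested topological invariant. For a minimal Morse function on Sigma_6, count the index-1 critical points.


A perfect Morse function has m_k = b_k.
For Sigma_6: b_0=1, b_1=2g=12, b_2=1.
Saddles m_1 = 2g = 12

12


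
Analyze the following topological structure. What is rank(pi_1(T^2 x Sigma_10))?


pi_1(A x B) = pi_1(A) x pi_1(B); rank of abelianization = b_1.
b_1(T^2) = 2, b_1(Sigma_10) = 2*10 = 20.
b_1(product) = 2 + 20 = 22

22


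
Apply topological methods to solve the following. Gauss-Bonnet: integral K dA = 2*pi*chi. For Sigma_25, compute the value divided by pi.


Gauss-Bonnet: integral K dA = 2*pi*chi(M).
chi(Sigma_25) = 2 - 2*25 = -48.
(integral K dA)/pi = 2*chi = 2*(-48) = -96

-96


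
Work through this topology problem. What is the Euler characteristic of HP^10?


HP^10 has one cell in each dimension 0, 4, ..., 4*10 (10+1 cells, all even-dim).
chi = 10 + 1 = 11

11


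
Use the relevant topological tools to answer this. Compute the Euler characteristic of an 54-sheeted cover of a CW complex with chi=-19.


For a finite covering: chi(E) = (number of sheets) * chi(B).
chi(E) = 54 * (-19) = -1026

-1026


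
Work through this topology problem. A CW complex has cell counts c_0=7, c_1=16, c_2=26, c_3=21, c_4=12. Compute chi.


chi = sum_k (-1)^k c_k.
= (-1)^0*7 + (-1)^1*16 + (-1)^2*26 + (-1)^3*21 + (-1)^4*12
= (7) + (-16) + (26) + (-21) + (12)
= 8

8


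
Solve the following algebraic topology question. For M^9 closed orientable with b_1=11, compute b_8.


Poincare duality for closed orientable n-manifolds: b_k = b_{n-k}.
Here n = 9, so b_8 = b_1 = 11

11


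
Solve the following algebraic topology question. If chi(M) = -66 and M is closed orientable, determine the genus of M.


chi = 2 - 2g for closed orientable surfaces.
-66 = 2 - 2g
2g = 2 - (-66) = 68
g = 34

34


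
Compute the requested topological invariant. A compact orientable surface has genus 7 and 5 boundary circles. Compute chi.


For a compact orientable surface with genus g and b boundary components: chi = 2 - 2g - b.
chi = 2 - 2*7 - 5 = 2 - 14 - 5 = -17

-17


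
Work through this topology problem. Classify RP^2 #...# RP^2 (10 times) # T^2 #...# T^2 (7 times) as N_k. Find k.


Since a >= 1, the sum is non-orientable; each T^2 can be replaced by RP^2 # RP^2 (since T^2#RP^2 = 3RP^2).
Total crosscaps k = 10 + 2*7 = 24.
Check via chi: chi = 10*1 + 7*0 - (10+7-1)*2 = -22 = 2 - k = -22. Consistent.

24


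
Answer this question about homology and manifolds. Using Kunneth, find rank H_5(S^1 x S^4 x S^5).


Each S^d has Poincare polynomial 1 + t^d.
The product S^1 x S^4 x S^5 has Poincare polynomial prod(1+t^d_i).
Expanding: b_0=1, b_1=1, b_4=1, b_5=2, b_6=1, b_9=1, b_10=1.
b_5 = 2

2


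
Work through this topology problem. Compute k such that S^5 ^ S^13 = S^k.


S^m ^ S^n = S^{m+n}.
k = 5 + 13 = 18

18


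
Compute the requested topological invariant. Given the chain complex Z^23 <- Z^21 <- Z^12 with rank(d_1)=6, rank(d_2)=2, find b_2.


rank H_k = rank(ker d_k) - rank(im d_{k+1}).
rank(ker d_2) = rank(C_2) - rank(d_2) = 12 - 2 = 10.
rank(im d_{2+1}) = 0.
rank H_2 = 10 - 0 = 10

10


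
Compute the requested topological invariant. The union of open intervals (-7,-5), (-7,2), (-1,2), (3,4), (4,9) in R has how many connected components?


Sort and merge overlapping open intervals.
Merged: (-7,2), (3,4), (4,9).
Number of components = 3

3


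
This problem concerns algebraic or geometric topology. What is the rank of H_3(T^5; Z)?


By the Kunneth formula, b_k(T^n) = C(n,k).
b_3(T^5) = C(5,3).
C(5,3) = 5!/(3!*2!) = 10

10


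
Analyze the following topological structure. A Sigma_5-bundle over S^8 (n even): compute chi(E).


chi(S^8) = 2 (n even), chi(Sigma_5) = 2 - 2*5 = -8.
chi(E) = 2 * (-8) = -16

-16


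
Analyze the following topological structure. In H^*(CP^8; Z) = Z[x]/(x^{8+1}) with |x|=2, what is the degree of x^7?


|x| = 2 in H^*(CP^n).
|x^7| = 7 * |x| = 7 * 2 = 14

14


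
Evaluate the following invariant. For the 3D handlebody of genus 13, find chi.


A genus-g handlebody deformation retracts to a wedge of g circles.
chi(vee_g S^1) = 1 - g.
chi(H_13) = 1 - 13 = -12

-12


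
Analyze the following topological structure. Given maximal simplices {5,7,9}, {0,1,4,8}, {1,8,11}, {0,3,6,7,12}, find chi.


Enumerate all faces; f-vector: f_0=11, f_1=21, f_2=16, f_3=6, f_4=1.
chi = sum (-1)^k f_k = 1

1


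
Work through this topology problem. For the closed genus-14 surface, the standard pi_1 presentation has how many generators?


Standard presentation: pi_1(Sigma_g) = <a_1,b_1,...,a_g,b_g | [a_1,b_1]...[a_g,b_g] = 1>.
Number of generators = 2g = 2*14 = 28

28


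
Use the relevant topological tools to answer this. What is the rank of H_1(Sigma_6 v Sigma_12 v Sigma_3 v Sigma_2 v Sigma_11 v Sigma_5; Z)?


For a wedge X v Y: reduced H_k(X v Y) = H_k(X) + H_k(Y).
Each Sigma_g contributes b_1 = 2g.
b_1 = 12 + 24 + 6 + 4 + 22 + 10 = 78

78


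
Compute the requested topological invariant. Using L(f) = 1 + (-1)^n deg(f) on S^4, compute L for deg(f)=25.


On S^4: L(f) = tr(f_0*) + (-1)^4 tr(f_4*) = 1 + (-1)^4 * deg(f).
L(f) = 1 + (-1)^4 * 25 = 1 + 25 = 26

26


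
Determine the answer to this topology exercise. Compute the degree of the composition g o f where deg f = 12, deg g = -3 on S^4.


Degree is multiplicative under composition: deg(g o f) = deg(g) * deg(f).
= -3 * 12 = -36

-36


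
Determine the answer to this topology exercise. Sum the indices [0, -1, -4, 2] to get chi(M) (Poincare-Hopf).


Poincare-Hopf: chi(M) = sum of indices of zeros.
chi = (0) + (-1) + (-4) + (2) = -3

-3


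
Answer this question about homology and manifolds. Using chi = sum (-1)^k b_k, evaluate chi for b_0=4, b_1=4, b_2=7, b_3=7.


chi = sum_k (-1)^k b_k.
= (4) + (-4) + (7) + (-7)
= 0

0


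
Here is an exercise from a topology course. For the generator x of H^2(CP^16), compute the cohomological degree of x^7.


|x| = 2 in H^*(CP^n).
|x^7| = 7 * |x| = 7 * 2 = 14

14


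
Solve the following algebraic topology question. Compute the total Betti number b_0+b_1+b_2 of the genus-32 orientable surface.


For Sigma_32: b_0 = 1, b_1 = 2g = 64, b_2 = 1.
Total = 1 + 64 + 1 = 66

66


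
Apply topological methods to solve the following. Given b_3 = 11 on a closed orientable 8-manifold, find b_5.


Poincare duality for closed orientable n-manifolds: b_k = b_{n-k}.
Here n = 8, so b_5 = b_3 = 11

11


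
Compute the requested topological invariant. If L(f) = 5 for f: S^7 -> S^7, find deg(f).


L(f) = 1 + (-1)^7 deg(f) on S^7.
5 = 1 + (-1)^7 * deg(f)
(-1)^7 * deg(f) = 4
deg(f) = -4

-4


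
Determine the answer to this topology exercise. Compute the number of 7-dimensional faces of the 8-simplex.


Delta^8 has 8+1 vertices. A 7-face is a choice of 7+1 vertices.
f_7 = C(8+1, 7+1) = C(9,8) = 9

9


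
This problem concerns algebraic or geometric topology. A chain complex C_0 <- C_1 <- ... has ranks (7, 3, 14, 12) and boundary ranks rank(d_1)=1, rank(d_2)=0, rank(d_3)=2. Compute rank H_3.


rank H_k = rank(ker d_k) - rank(im d_{k+1}).
rank(ker d_3) = rank(C_3) - rank(d_3) = 12 - 2 = 10.
rank(im d_{3+1}) = 0.
rank H_3 = 10 - 0 = 10

10


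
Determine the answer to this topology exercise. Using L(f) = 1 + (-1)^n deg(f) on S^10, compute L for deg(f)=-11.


On S^10: L(f) = tr(f_0*) + (-1)^10 tr(f_10*) = 1 + (-1)^10 * deg(f).
L(f) = 1 + (-1)^10 * -11 = 1 + -11 = -10

-10


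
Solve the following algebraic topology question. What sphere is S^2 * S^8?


Join of spheres: S^m * S^n = S^{m+n+1}.
dim = 2 + 8 + 1 = 11

11


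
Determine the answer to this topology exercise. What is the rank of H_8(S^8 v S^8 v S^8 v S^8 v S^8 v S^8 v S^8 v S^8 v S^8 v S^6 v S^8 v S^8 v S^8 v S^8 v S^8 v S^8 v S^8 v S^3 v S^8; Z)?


For a wedge of spheres, H_k (k>0) is free on one generator per sphere of dimension k.
Spheres of dimension 8: count = 17.
b_8 = 17

17


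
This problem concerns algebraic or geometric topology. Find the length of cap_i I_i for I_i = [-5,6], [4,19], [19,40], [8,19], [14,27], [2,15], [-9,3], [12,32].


Intersection = [max(a_i), min(b_i)] = [19, 3].
Since 19 > 3, the intersection is empty.
Length = 0

0


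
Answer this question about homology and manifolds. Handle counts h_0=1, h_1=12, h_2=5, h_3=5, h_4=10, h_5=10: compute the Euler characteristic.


Handles of index k contribute (-1)^k to chi (same as CW cells).
chi = (1) + (-12) + (5) + (-5) + (10) + (-10) = -11

-11


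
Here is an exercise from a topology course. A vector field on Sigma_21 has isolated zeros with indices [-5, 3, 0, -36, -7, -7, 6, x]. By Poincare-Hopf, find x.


Poincare-Hopf: sum of indices = chi(M).
chi(Sigma_21) = 2 - 2*21 = -40.
Sum of known indices = -46.
x = chi - (sum known) = -40 - (-46) = 6

6


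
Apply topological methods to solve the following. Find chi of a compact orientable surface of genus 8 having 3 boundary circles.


For a compact orientable surface with genus g and b boundary components: chi = 2 - 2g - b.
chi = 2 - 2*8 - 3 = 2 - 16 - 3 = -17

-17


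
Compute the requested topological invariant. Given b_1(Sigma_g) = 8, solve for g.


For a closed orientable surface: b_1 = 2g.
8 = 2g
g = 8 / 2 = 4

4


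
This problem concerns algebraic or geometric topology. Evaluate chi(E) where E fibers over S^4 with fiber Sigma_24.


chi(S^4) = 2 (n even), chi(Sigma_24) = 2 - 2*24 = -46.
chi(E) = 2 * (-46) = -92

-92


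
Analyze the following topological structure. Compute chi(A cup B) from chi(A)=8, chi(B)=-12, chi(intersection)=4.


chi(A cup B) = chi(A) + chi(B) - chi(A cap B)
= 8 + (-12) - (4)
= -8

-8


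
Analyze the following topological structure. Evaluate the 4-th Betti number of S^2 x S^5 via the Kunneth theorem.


Each S^d has Poincare polynomial 1 + t^d.
The product S^2 x S^5 has Poincare polynomial prod(1+t^d_i).
Expanding: b_0=1, b_2=1, b_5=1, b_7=1.
b_4 = 0

0


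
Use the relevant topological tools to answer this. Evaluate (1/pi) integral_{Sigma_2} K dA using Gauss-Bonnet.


Gauss-Bonnet: integral K dA = 2*pi*chi(M).
chi(Sigma_2) = 2 - 2*2 = -2.
(integral K dA)/pi = 2*chi = 2*(-2) = -4

-4


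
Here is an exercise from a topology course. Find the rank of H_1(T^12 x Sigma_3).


pi_1(A x B) = pi_1(A) x pi_1(B); rank of abelianization = b_1.
b_1(T^12) = 12, b_1(Sigma_3) = 2*3 = 6.
b_1(product) = 12 + 6 = 18

18


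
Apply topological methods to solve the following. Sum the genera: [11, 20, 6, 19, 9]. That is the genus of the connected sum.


Genus is additive under connected sum of orientable surfaces.
g = 11 + 20 + 6 + 19 + 9 = 65

65


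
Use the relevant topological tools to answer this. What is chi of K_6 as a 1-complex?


K_6: V = 6, E = C(6,2) = 15.
chi = V - E = 6 - 15 = -9

-9


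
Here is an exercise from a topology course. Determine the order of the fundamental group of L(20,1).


pi_1(L(p,q)) = Z/pZ for any q coprime to p.
|pi_1(L(20,1))| = 20

20


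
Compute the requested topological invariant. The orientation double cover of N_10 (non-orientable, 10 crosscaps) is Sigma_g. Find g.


chi(N_10) = 2 - 10 = -8.
Double cover: chi(Sigma_g) = 2 * chi(N_10) = 2*(-8) = -16.
2 - 2g = -16, so g = (2 - (-16))/2 = 18/2 = 9

9


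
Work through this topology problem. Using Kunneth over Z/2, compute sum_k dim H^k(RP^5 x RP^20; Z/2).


dim H^*(RP^n; Z/2) = n+1 (one Z/2 in each degree 0..n).
Total Betti number is multiplicative.
Total = (5+1) * (20+1) = 6 * 21 = 126

126


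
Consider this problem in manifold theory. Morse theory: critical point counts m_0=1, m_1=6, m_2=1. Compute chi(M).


Morse theory: chi(M) = sum_k (-1)^k m_k where m_k = #(index-k critical points).
= (1) + (-6) + (1) = -4

-4


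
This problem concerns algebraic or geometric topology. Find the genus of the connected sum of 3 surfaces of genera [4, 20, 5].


Genus is additive under connected sum of orientable surfaces.
g = 4 + 20 + 5 = 29

29


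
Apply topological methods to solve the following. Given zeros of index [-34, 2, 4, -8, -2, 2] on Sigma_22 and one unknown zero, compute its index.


Poincare-Hopf: sum of indices = chi(M).
chi(Sigma_22) = 2 - 2*22 = -42.
Sum of known indices = -36.
x = chi - (sum known) = -42 - (-36) = -6

-6


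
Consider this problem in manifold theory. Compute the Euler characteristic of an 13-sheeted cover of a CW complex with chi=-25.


For a finite covering: chi(E) = (number of sheets) * chi(B).
chi(E) = 13 * (-25) = -325

-325


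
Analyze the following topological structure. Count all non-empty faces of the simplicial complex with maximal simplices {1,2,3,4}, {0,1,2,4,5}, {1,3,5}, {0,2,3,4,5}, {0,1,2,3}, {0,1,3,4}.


Each maximal simplex on m vertices has 2^m - 1 nonempty faces.
Take the union (dedupe shared faces).
Total distinct faces = 55

55


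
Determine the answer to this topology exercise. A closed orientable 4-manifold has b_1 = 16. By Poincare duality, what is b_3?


Poincare duality for closed orientable n-manifolds: b_k = b_{n-k}.
Here n = 4, so b_3 = b_1 = 16

16


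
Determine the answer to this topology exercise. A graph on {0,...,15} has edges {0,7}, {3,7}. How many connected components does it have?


Run DFS/union-find over 16 vertices.
V = 16, E = 2.
Number of components = 14

14


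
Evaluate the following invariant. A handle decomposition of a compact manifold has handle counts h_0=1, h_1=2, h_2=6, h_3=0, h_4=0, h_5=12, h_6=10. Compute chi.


Handles of index k contribute (-1)^k to chi (same as CW cells).
chi = (1) + (-2) + (6) + (0) + (0) + (-12) + (10) = 3

3


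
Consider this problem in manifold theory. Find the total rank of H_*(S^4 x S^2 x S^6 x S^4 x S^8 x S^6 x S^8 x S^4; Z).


Total Betti number is multiplicative under products.
Each S^d (d>=1) has total Betti number 2.
There are 8 sphere factors.
Total = 2^8 = 256

256


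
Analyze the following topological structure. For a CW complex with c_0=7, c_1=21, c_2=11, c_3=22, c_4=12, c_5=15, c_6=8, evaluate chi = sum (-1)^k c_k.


chi = sum_k (-1)^k c_k.
= (-1)^0*7 + (-1)^1*21 + (-1)^2*11 + (-1)^3*22 + (-1)^4*12 + (-1)^5*15 + (-1)^6*8
= (7) + (-21) + (11) + (-22) + (12) + (-15) + (8)
= -20

-20


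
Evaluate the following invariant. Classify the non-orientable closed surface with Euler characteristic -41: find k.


chi = 2 - k for closed non-orientable surfaces with k crosscaps.
-41 = 2 - k
k = 2 - (-41) = 43

43


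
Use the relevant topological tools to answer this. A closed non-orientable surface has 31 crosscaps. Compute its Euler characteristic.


For a non-orientable closed surface with k crosscaps: chi = 2 - k.
Here k = 31.
chi = 2 - 31 = -29

-29


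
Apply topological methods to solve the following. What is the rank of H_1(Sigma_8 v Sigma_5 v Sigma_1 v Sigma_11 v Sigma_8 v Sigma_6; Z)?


For a wedge X v Y: reduced H_k(X v Y) = H_k(X) + H_k(Y).
Each Sigma_g contributes b_1 = 2g.
b_1 = 16 + 10 + 2 + 22 + 16 + 12 = 78

78


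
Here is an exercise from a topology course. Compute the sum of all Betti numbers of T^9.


b_k(T^9) = C(9,k), so the sum over k is sum_k C(9,k) = 2^9.
Total = 2^9 = 512

512


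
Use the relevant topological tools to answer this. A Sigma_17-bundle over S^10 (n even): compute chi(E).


chi(S^10) = 2 (n even), chi(Sigma_17) = 2 - 2*17 = -32.
chi(E) = 2 * (-32) = -64

-64


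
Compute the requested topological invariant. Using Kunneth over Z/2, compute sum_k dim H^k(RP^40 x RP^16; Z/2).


dim H^*(RP^n; Z/2) = n+1 (one Z/2 in each degree 0..n).
Total Betti number is multiplicative.
Total = (40+1) * (16+1) = 41 * 17 = 697

697


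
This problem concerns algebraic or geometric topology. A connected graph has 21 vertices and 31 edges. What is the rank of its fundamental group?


For a connected graph: rank(pi_1) = b_1 = E - V + 1 = 1 - chi.
chi = V - E = 21 - 31 = -10.
rank = 1 - (-10) = 31 - 21 + 1 = 11

11


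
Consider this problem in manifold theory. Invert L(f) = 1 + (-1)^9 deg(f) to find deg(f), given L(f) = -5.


L(f) = 1 + (-1)^9 deg(f) on S^9.
-5 = 1 + (-1)^9 * deg(f)
(-1)^9 * deg(f) = -6
deg(f) = 6

6


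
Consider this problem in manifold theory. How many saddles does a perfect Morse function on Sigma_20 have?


A perfect Morse function has m_k = b_k.
For Sigma_20: b_0=1, b_1=2g=40, b_2=1.
Saddles m_1 = 2g = 40

40


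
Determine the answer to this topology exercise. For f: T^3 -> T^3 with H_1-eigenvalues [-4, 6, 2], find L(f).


For a torus self-map: L(f) = det(I - A) where A acts on H_1.
L(f) = (1--4) * (1-6) * (1-2) = 5 * -5 * -1 = 25

25


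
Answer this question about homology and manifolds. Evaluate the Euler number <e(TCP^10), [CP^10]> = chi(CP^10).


For any closed oriented manifold, <e(TM),[M]> = chi(M).
chi(CP^10) = 10+1 = 11

11


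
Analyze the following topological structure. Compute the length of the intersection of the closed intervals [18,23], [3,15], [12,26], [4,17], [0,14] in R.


Intersection = [max(a_i), min(b_i)] = [18, 14].
Since 18 > 14, the intersection is empty.
Length = 0

0


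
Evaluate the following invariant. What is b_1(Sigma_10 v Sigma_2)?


For a wedge: H_1(A v B) = H_1(A) + H_1(B).
b_1(Sigma_10) = 20, b_1(Sigma_2) = 4.
b_1 = 20 + 4 = 24

24


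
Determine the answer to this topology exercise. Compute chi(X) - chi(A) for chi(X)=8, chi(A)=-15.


Relative Euler characteristic: chi(X, A) = chi(X) - chi(A).
= 8 - (-15) = 23

23


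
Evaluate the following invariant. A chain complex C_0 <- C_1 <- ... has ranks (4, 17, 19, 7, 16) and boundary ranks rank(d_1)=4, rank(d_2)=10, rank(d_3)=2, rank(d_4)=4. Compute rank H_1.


rank H_k = rank(ker d_k) - rank(im d_{k+1}).
rank(ker d_1) = rank(C_1) - rank(d_1) = 17 - 4 = 13.
rank(im d_{1+1}) = 10.
rank H_1 = 13 - 10 = 3

3


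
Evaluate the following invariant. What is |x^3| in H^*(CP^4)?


|x| = 2 in H^*(CP^n).
|x^3| = 3 * |x| = 3 * 2 = 6

6


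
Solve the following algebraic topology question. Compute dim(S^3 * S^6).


Join of spheres: S^m * S^n = S^{m+n+1}.
dim = 3 + 6 + 1 = 10

10


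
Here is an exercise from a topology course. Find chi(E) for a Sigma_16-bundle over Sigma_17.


For a fiber bundle F -> E -> B (with CW structure): chi(E) = chi(B) * chi(F).
chi(Sigma_17) = -32, chi(Sigma_16) = -30.
chi(E) = (-32) * (-30) = 960

960


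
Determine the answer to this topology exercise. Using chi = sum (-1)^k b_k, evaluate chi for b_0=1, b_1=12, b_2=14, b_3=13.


chi = sum_k (-1)^k b_k.
= (1) + (-12) + (14) + (-13)
= -10

-10


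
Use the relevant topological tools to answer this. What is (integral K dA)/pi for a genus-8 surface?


Gauss-Bonnet: integral K dA = 2*pi*chi(M).
chi(Sigma_8) = 2 - 2*8 = -14.
(integral K dA)/pi = 2*chi = 2*(-14) = -28

-28


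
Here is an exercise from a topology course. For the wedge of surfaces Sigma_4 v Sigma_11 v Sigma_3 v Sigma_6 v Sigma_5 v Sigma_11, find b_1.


For a wedge X v Y: reduced H_k(X v Y) = H_k(X) + H_k(Y).
Each Sigma_g contributes b_1 = 2g.
b_1 = 8 + 22 + 6 + 12 + 10 + 22 = 80

80


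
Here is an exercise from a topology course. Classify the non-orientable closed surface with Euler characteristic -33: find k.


chi = 2 - k for closed non-orientable surfaces with k crosscaps.
-33 = 2 - k
k = 2 - (-33) = 35

35


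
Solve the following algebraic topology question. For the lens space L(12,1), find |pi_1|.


pi_1(L(p,q)) = Z/pZ for any q coprime to p.
|pi_1(L(12,1))| = 12

12


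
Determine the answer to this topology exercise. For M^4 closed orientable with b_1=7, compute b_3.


Poincare duality for closed orientable n-manifolds: b_k = b_{n-k}.
Here n = 4, so b_3 = b_1 = 7

7


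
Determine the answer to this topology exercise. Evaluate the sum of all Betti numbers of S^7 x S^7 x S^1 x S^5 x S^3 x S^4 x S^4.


Total Betti number is multiplicative under products.
Each S^d (d>=1) has total Betti number 2.
There are 7 sphere factors.
Total = 2^7 = 128

128


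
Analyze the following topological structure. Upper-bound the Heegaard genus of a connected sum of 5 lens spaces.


Heegaard genus satisfies g(A#B) <= g(A) + g(B).
Each lens space has g = 1.
Upper bound: 5 * 1 = 5

5


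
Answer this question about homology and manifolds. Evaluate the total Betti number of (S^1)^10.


b_k(T^10) = C(10,k), so the sum over k is sum_k C(10,k) = 2^10.
Total = 2^10 = 1024

1024


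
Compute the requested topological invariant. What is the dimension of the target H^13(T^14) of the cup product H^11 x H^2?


Cup product: H^p x H^q -> H^{p+q}; here p+q = 11+2 = 13.
rank H^k(T^n) = C(n,k).
C(14,13) = 14

14


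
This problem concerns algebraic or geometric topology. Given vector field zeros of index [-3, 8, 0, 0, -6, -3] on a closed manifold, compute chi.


Poincare-Hopf: chi(M) = sum of indices of zeros.
chi = (-3) + (8) + (0) + (0) + (-6) + (-3) = -4

-4
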